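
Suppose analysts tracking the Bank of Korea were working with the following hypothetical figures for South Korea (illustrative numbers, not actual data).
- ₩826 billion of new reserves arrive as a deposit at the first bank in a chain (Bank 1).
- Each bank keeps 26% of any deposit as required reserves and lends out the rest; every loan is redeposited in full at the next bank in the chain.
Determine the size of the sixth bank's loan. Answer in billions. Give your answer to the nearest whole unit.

Each bank lends a fraction (1 − rr) = 0.7400 of the deposit it receives, so Bank 6 receives 826·0.7400^5 and lends 826·0.7400^6 ≈ 135.6346 billion.

₩136 billion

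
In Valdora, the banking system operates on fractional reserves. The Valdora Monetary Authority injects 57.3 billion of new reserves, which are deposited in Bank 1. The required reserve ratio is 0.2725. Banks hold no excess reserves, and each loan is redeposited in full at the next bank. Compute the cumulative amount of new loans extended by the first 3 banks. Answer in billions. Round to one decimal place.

Bank i lends (1 − rr)^i of the original deposit: Bank 1 lends 57.3·0.7275 ≈ 41.6857, Bank 2 lends 57.3·0.7275² ≈ 30.3264, and so on.
Summing a geometric series: total = 57.3·[0.7275·(1 − 0.7275^3) / (1 − 0.7275)] ≈ 94.0746 billion.

94.1 billion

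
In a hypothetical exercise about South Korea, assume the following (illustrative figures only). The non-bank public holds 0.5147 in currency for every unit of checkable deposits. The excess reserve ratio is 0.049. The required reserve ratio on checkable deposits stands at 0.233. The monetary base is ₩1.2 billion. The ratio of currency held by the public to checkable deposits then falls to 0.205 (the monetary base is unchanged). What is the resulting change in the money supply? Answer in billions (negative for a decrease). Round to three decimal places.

₩0.688 billion

Initially m₁ = (1 + 0.5147) / (0.233 + 0.049 + 0.5147) ≈ 1.90122, so M₁ = 1.90122 × 1.2 ≈ 2.2815 billion.
After the change m₂ = (1 + 0.205) / (0.233 + 0.049 + 0.205) ≈ 2.47433, so M₂ = 2.47433 × 1.2 ≈ 2.9692 billion.
ΔM = M₂ − M₁ = 2.9692 − 2.2815 = 0.6877 billion.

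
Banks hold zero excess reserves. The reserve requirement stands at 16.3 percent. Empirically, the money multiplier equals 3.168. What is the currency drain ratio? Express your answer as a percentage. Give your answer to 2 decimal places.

22.31%

Using m = 3.168. From m = (1 + c)/(c + rr + e), rearranging gives 1 + c = m·(c + rr + e), so c·(1 − m) = m·(rr + e) − 1.
Hence c = [m·(rr + e) − 1]/(1 − m) = [3.168 × (0.163 + 0) − 1] / (1 − 3.168) ≈ 0.223070.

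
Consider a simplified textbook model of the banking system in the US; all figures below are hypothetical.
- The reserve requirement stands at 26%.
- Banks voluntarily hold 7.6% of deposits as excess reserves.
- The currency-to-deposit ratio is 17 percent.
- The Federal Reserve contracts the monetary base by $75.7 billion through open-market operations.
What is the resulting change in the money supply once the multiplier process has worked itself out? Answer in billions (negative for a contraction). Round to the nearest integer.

The money multiplier is m = (1 + c) / (rr + e + c) = (1 + 0.17) / (0.26 + 0.076 + 0.17) ≈ 2.3123.
The sale removes 75.7 billion of base, so ΔM = m × ΔMB = 2.3123 × (−75.7) ≈ -175.0411 billion.

-175 billion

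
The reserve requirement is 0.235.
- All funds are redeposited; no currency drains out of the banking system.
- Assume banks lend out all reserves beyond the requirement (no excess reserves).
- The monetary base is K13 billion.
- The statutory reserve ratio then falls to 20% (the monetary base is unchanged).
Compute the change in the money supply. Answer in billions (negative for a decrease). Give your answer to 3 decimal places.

K9.681 billion

Initially m₁ = 1 / (0.235) ≈ 4.255319, so M₁ = 4.255319 × 13 ≈ 55.3191 billion.
After the change m₂ = 1 / (0.2) = 5, so M₂ = 5 × 13 = 65 billion.
ΔM = M₂ − M₁ = 65 − 55.3191 = 9.6809 billion.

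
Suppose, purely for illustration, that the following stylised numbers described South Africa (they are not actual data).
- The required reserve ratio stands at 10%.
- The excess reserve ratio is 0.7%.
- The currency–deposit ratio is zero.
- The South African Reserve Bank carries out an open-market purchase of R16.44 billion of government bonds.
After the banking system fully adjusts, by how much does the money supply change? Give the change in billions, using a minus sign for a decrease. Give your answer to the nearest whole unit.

The money multiplier is m = 1 / (rr + e) = 1 / (0.1 + 0.007) ≈ 9.3458.
The purchase adds 16.44 billion of base, so ΔM = m × ΔMB = 9.3458 × (+16.44) ≈ 153.645 billion.

R154 billion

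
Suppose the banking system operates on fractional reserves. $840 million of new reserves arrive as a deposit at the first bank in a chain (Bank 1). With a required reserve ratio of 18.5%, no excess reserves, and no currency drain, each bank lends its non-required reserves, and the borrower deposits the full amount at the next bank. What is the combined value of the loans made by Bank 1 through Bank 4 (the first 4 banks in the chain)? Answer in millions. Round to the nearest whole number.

$2068 million

Bank i lends (1 − rr)^i of the original deposit: Bank 1 lends 840·0.8150 = 684.6000, Bank 2 lends 840·0.8150² = 557.9490, and so on.
Summing a geometric series: total = 840·[0.8150·(1 − 0.8150^4) / (1 − 0.8150)] ≈ 2067.8811 million.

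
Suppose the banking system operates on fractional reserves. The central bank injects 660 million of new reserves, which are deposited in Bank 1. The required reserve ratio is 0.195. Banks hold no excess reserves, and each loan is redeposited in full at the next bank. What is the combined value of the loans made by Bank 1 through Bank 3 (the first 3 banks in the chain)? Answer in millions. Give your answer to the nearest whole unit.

Bank i lends (1 − rr)^i of the original deposit: Bank 1 lends 660·0.8050 = 531.3000, Bank 2 lends 660·0.8050² = 427.6965, and so on.
Summing a geometric series: total = 660·[0.8050·(1 − 0.8050^3) / (1 − 0.8050)] ≈ 1303.2922 million.

1303 million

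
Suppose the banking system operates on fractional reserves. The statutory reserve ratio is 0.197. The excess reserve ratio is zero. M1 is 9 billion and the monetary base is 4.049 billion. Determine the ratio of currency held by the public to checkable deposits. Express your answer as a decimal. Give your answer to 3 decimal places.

0.460

Using m = M/MB = 9/4.049 ≈ 2.222771. From m = (1 + c)/(c + rr + e), rearranging gives 1 + c = m·(c + rr + e), so c·(1 − m) = m·(rr + e) − 1.
Hence c = [m·(rr + e) − 1]/(1 − m) = [2.222771 × (0.197 + 0) − 1] / (1 − 2.222771) ≈ 0.459705.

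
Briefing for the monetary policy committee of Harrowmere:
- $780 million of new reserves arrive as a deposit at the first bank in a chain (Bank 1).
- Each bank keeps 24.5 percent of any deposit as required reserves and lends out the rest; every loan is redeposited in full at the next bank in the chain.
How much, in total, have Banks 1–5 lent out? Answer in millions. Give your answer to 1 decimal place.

Bank i lends (1 − rr)^i of the original deposit: Bank 1 lends 780·0.7550 = 588.9000, Bank 2 lends 780·0.7550² = 444.6195, and so on.
Summing a geometric series: total = 780·[0.7550·(1 − 0.7550^5) / (1 − 0.7550)] ≈ 1814.0018 million.

$1814.0 million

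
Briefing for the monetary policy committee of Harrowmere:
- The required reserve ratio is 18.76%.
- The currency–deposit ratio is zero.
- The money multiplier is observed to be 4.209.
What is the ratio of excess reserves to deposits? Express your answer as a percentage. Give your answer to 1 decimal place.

5.0%

Using m = 4.209. Since m = (1 + c)/(c + rr + e), the denominator satisfies c + rr + e = (1 + c)/m = (1 + 0) / 4.209 ≈ 0.237586.
With c = 0 and rr = 0.1876, the ratio of excess reserves to deposits is 0.237586 − 0 − 0.1876 = 0.049986.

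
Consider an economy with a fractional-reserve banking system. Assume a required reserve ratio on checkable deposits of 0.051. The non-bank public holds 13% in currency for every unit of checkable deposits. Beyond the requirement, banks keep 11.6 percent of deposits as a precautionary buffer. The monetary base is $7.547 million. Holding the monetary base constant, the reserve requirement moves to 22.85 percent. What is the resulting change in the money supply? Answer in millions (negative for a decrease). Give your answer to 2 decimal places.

Initially m₁ = (1 + 0.13) / (0.051 + 0.116 + 0.13) ≈ 3.8047, so M₁ = 3.8047 × 7.547 ≈ 28.7141 million.
After the change m₂ = (1 + 0.13) / (0.2285 + 0.116 + 0.13) ≈ 2.3815, so M₂ = 2.3815 × 7.547 ≈ 17.9732 million.
ΔM = M₂ − M₁ = 17.9732 − 28.7141 = -10.7409 million.

-10.74 million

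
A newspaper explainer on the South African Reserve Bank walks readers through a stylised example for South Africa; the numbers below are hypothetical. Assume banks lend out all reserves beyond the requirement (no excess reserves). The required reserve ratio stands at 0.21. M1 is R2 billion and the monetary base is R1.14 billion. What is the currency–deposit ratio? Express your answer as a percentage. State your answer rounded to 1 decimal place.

83.7%

Using m = M/MB = 2/1.14 ≈ 1.754386. From m = (1 + c)/(c + rr + e), rearranging gives 1 + c = m·(c + rr + e), so c·(1 − m) = m·(rr + e) − 1.
Hence c = [m·(rr + e) − 1]/(1 − m) = [1.754386 × (0.21 + 0) − 1] / (1 − 1.754386) ≈ 0.837209.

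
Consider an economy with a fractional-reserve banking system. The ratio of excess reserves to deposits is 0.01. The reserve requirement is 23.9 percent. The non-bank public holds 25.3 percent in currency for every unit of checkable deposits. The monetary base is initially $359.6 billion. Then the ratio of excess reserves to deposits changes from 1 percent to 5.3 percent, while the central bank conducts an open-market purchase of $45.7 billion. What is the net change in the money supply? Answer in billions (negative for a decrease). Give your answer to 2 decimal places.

$34.25 billion

Before: m₁ = (1 + 0.253) / (0.239 + 0.01 + 0.253) ≈ 2.496016, MB₁ = 359.6, so M₁ = 2.496016 × 359.6 ≈ 897.5674 billion.
After: m₂ = (1 + 0.253) / (0.239 + 0.053 + 0.253) ≈ 2.299083, MB₂ = 359.6 + 45.7 = 405.3, so M₂ = 2.299083 × 405.3 ≈ 931.8183 billion.
ΔM = M₂ − M₁ = 931.8183 − 897.5674 = 34.2509 billion.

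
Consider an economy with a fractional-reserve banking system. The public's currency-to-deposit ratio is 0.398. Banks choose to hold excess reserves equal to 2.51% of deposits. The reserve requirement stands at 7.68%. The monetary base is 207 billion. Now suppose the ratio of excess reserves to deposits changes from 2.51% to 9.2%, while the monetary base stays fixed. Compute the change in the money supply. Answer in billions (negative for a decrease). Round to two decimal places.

Initially m₁ = (1 + 0.398) / (0.0768 + 0.0251 + 0.398) ≈ 2.796559, so M₁ = 2.796559 × 207 ≈ 578.8877 billion.
After the change m₂ = (1 + 0.398) / (0.0768 + 0.092 + 0.398) ≈ 2.466478, so M₂ = 2.466478 × 207 ≈ 510.5609 billion.
ΔM = M₂ − M₁ = 510.5609 − 578.8877 = -68.3268 billion.

-68.33 billion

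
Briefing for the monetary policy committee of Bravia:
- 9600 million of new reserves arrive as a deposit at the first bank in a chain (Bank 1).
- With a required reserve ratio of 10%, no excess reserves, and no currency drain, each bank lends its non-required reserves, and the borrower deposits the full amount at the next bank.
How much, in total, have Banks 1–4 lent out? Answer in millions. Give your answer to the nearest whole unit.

Bank i lends (1 − rr)^i of the original deposit: Bank 1 lends 9600·0.9000 = 8640.0000, Bank 2 lends 9600·0.9000² = 7776.0000, and so on.
Summing a geometric series: total = 9600·[0.9000·(1 − 0.9000^4) / (1 − 0.9000)] = 29712.9600 million.

29713 million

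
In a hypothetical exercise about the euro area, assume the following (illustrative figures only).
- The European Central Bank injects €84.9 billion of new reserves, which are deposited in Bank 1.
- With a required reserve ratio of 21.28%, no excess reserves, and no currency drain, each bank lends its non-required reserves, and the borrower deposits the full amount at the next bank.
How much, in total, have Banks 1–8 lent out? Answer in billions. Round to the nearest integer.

€268 billion

Bank i lends (1 − rr)^i of the original deposit: Bank 1 lends 84.9·0.7872 ≈ 66.8333, Bank 2 lends 84.9·0.7872² ≈ 52.6112, and so on.
Summing a geometric series: total = 84.9·[0.7872·(1 − 0.7872^8) / (1 − 0.7872)] ≈ 267.7533 billion.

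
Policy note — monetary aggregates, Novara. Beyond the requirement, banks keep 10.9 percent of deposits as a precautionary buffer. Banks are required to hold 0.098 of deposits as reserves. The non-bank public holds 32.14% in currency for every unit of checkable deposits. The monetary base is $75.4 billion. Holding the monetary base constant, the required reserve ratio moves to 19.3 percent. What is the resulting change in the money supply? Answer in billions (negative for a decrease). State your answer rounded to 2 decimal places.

-28.73 billion

Initially m₁ = (1 + 0.3214) / (0.098 + 0.109 + 0.3214) ≈ 2.50076, so M₁ = 2.50076 × 75.4 ≈ 188.5573 billion.
After the change m₂ = (1 + 0.3214) / (0.193 + 0.109 + 0.3214) ≈ 2.11967, so M₂ = 2.11967 × 75.4 ≈ 159.8231 billion.
ΔM = M₂ − M₁ = 159.8231 − 188.5573 = -28.7342 billion.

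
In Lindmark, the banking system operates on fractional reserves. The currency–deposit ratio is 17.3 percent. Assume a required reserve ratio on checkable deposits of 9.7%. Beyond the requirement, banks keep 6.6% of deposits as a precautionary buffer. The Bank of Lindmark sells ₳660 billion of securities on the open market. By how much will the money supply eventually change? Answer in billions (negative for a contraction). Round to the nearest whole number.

-2304 billion

The money multiplier is m = (1 + c) / (rr + e + c) = (1 + 0.173) / (0.097 + 0.066 + 0.173) ≈ 3.4911.
The sale removes 660 billion of base, so ΔM = m × ΔMB = 3.4911 × (−660) = -2304.126 billion.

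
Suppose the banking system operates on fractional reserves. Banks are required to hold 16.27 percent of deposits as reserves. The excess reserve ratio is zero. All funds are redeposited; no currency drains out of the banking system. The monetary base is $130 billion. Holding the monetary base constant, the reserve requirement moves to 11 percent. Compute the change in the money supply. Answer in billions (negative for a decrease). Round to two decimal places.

Initially m₁ = 1 / (0.1627) ≈ 6.146281, so M₁ = 6.146281 × 130 ≈ 799.0165 billion.
After the change m₂ = 1 / (0.11) ≈ 9.090909, so M₂ = 9.090909 × 130 ≈ 1181.8182 billion.
ΔM = M₂ − M₁ = 1181.8182 − 799.0165 = 382.8017 billion.

$382.80 billion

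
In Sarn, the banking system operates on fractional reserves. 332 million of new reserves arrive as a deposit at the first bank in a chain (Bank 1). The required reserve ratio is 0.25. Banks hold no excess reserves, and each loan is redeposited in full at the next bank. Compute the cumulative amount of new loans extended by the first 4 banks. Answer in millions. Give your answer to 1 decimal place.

Bank i lends (1 − rr)^i of the original deposit: Bank 1 lends 332·0.7500 = 249.0000, Bank 2 lends 332·0.7500² = 186.7500, and so on.
Summing a geometric series: total = 332·[0.7500·(1 − 0.7500^4) / (1 − 0.7500)] ≈ 680.8594 million.

680.9 million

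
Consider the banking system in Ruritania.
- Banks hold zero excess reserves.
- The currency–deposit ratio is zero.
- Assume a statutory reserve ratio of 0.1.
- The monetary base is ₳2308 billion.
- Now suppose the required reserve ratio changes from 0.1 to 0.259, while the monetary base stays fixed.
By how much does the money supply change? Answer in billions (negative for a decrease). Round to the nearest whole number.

-14169 billion

Initially m₁ = 1 / (0.1) = 10, so M₁ = 10 × 2308 = 23080 billion.
After the change m₂ = 1 / (0.259) ≈ 3.86100, so M₂ = 3.86100 × 2308 = 8911.188 billion.
ΔM = M₂ − M₁ = 8911.188 − 23080 = -14168.812 billion.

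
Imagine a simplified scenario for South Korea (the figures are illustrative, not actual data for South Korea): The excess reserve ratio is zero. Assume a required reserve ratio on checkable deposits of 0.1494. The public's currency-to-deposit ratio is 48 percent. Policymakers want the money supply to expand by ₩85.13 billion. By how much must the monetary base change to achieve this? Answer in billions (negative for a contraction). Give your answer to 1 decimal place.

₩36.2 billion

The money multiplier is m = (1 + c) / (rr + c) = (1 + 0.48) / (0.1494 + 0.48) ≈ 2.3514.
ΔMB = ΔM / m = (+85.13) / 2.3514 ≈ 36.204 billion.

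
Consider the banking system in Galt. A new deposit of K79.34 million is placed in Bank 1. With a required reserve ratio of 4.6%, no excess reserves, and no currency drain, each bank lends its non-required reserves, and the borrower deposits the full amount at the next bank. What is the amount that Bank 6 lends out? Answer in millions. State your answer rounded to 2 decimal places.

Each bank lends a fraction (1 − rr) = 0.9540 of the deposit it receives, so Bank 6 receives 79.34·0.9540^5 and lends 79.34·0.9540^6 ≈ 59.8112 million.

K59.81 million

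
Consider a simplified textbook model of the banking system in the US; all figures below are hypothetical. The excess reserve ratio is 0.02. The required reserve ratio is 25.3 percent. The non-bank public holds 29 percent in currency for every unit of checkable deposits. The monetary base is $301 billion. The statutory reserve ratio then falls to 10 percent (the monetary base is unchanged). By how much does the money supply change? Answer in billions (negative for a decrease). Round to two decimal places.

$257.37 billion

Initially m₁ = (1 + 0.29) / (0.253 + 0.02 + 0.29) ≈ 2.291297, so M₁ = 2.291297 × 301 ≈ 689.6804 billion.
After the change m₂ = (1 + 0.29) / (0.1 + 0.02 + 0.29) ≈ 3.146341, so M₂ = 3.146341 × 301 ≈ 947.0486 billion.
ΔM = M₂ − M₁ = 947.0486 − 689.6804 = 257.3682 billion.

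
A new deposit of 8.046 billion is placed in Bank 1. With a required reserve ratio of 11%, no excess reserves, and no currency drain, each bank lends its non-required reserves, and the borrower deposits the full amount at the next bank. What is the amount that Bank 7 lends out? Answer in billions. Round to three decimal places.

3.559 billion

Each bank lends a fraction (1 − rr) = 0.8900 of the deposit it receives, so Bank 7 receives 8.046·0.8900^6 and lends 8.046·0.8900^7 ≈ 3.5589 billion.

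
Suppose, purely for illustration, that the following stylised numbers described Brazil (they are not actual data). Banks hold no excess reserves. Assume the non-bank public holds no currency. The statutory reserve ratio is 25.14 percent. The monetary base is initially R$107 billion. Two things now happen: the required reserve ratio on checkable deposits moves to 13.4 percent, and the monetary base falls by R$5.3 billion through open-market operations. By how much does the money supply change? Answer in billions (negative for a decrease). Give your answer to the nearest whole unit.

Before: m₁ = 1 / (0.2514) ≈ 3.9777, MB₁ = 107, so M₁ = 3.9777 × 107 = 425.6139 billion.
After: m₂ = 1 / (0.134) ≈ 7.4627, MB₂ = 107 − 5.3 = 101.7, so M₂ = 7.4627 × 101.7 ≈ 758.9566 billion.
ΔM = M₂ − M₁ = 758.9566 − 425.6139 = 333.3427 billion.

R$333 billion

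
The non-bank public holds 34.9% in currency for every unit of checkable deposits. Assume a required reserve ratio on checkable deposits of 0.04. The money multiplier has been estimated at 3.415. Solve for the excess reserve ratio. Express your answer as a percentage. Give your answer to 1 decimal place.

0.6%

Using m = 3.415. Since m = (1 + c)/(c + rr + e), the denominator satisfies c + rr + e = (1 + c)/m = (1 + 0.349) / 3.415 ≈ 0.395022.
With c = 0.349 and rr = 0.04, the excess reserve ratio is 0.395022 − 0.349 − 0.04 = 0.006022.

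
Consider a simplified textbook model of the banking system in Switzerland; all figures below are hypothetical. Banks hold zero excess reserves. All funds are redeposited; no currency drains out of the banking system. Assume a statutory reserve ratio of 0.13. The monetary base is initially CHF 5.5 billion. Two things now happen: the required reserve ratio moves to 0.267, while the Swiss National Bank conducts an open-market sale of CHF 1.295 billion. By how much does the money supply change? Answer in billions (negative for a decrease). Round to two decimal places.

Before: m₁ = 1 / (0.13) ≈ 7.6923, MB₁ = 5.5, so M₁ = 7.6923 × 5.5 ≈ 42.3077 billion.
After: m₂ = 1 / (0.267) ≈ 3.7453, MB₂ = 5.5 − 1.295 = 4.205, so M₂ = 3.7453 × 4.205 ≈ 15.749 billion.
ΔM = M₂ − M₁ = 15.749 − 42.3077 = -26.5587 billion.

-26.56 billion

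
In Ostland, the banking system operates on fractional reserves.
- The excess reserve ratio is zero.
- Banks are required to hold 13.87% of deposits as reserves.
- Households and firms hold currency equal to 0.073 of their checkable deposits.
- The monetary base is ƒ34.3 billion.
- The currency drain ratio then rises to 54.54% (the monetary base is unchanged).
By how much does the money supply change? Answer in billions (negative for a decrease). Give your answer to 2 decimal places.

Initially m₁ = (1 + 0.073) / (0.1387 + 0.073) ≈ 5.06849, so M₁ = 5.06849 × 34.3 ≈ 173.8492 billion.
After the change m₂ = (1 + 0.5454) / (0.1387 + 0.5454) ≈ 2.25903, so M₂ = 2.25903 × 34.3 ≈ 77.4847 billion.
ΔM = M₂ − M₁ = 77.4847 − 173.8492 = -96.3645 billion.

-96.36 billion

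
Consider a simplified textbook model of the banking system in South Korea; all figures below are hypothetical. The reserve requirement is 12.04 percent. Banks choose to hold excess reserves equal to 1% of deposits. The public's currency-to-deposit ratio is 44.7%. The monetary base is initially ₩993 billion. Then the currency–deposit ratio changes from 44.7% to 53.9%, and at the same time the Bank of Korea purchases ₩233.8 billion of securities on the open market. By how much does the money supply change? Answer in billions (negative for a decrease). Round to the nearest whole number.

Before: m₁ = (1 + 0.447) / (0.1204 + 0.01 + 0.447) ≈ 2.50606, MB₁ = 993, so M₁ = 2.50606 × 993 ≈ 2488.5176 billion.
After: m₂ = (1 + 0.539) / (0.1204 + 0.01 + 0.539) ≈ 2.29907, MB₂ = 993 + 233.8 = 1226.8, so M₂ = 2.29907 × 1226.8 ≈ 2820.4991 billion.
ΔM = M₂ − M₁ = 2820.4991 − 2488.5176 = 331.9815 billion.

₩332 billion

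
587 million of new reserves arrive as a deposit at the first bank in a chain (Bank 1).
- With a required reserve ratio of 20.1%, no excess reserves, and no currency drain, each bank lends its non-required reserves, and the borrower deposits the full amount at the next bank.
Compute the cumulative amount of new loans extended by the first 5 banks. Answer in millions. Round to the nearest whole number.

Bank i lends (1 − rr)^i of the original deposit: Bank 1 lends 587·0.7990 = 469.0130, Bank 2 lends 587·0.7990² ≈ 374.7414, and so on.
Summing a geometric series: total = 587·[0.7990·(1 − 0.7990^5) / (1 − 0.7990)] ≈ 1573.5570 million.

1574 million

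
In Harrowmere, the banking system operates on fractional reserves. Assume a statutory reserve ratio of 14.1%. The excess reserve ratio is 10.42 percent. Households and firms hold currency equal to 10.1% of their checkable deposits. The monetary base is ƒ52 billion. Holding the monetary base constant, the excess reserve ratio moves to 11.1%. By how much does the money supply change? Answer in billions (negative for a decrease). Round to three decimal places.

-3.186 billion

Initially m₁ = (1 + 0.101) / (0.141 + 0.1042 + 0.101) ≈ 3.180243, so M₁ = 3.180243 × 52 ≈ 165.3726 billion.
After the change m₂ = (1 + 0.101) / (0.141 + 0.111 + 0.101) ≈ 3.118980, so M₂ = 3.118980 × 52 ≈ 162.187 billion.
ΔM = M₂ − M₁ = 162.187 − 165.3726 = -3.1856 billion.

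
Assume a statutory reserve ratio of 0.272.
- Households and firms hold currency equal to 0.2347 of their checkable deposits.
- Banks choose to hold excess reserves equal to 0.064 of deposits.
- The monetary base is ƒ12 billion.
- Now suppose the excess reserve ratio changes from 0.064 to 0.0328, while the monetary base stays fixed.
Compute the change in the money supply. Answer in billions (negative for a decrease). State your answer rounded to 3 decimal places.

Initially m₁ = (1 + 0.2347) / (0.272 + 0.064 + 0.2347) ≈ 2.163483, so M₁ = 2.163483 × 12 ≈ 25.9618 billion.
After the change m₂ = (1 + 0.2347) / (0.272 + 0.0328 + 0.2347) ≈ 2.288601, so M₂ = 2.288601 × 12 ≈ 27.4632 billion.
ΔM = M₂ − M₁ = 27.4632 − 25.9618 = 1.5014 billion.

ƒ1.501 billion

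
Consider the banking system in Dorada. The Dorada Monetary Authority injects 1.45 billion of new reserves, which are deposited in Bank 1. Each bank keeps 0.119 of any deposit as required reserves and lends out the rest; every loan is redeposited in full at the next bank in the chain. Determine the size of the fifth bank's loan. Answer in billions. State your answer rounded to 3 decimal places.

Each bank lends a fraction (1 − rr) = 0.8810 of the deposit it receives, so Bank 5 receives 1.45·0.8810^4 and lends 1.45·0.8810^5 ≈ 0.7696 billion.

0.770 billion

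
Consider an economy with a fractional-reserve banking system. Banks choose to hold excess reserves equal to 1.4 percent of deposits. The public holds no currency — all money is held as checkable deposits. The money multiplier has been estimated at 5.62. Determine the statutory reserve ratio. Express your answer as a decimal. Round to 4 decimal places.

0.1639

Using m = 5.62. Since m = (1 + c)/(c + rr + e), the denominator satisfies c + rr + e = (1 + c)/m = (1 + 0) / 5.62 ≈ 0.177936.
With c = 0 and e = 0.014, the statutory reserve ratio is 0.177936 − 0 − 0.014 = 0.163936.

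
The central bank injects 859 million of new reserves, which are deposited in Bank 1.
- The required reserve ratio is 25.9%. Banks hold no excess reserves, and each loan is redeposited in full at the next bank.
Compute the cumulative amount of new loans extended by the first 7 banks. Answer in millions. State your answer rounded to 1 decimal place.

Bank i lends (1 − rr)^i of the original deposit: Bank 1 lends 859·0.7410 = 636.5190, Bank 2 lends 859·0.7410² ≈ 471.6606, and so on.
Summing a geometric series: total = 859·[0.7410·(1 − 0.7410^7) / (1 − 0.7410)] ≈ 2156.1358 million.

2156.1 million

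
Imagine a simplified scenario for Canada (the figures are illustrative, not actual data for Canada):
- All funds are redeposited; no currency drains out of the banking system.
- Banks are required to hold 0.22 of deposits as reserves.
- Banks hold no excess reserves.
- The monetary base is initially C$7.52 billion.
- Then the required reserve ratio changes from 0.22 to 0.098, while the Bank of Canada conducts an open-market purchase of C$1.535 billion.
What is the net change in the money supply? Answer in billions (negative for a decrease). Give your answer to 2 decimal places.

C$58.22 billion

Before: m₁ = 1 / (0.22) ≈ 4.5455, MB₁ = 7.52, so M₁ = 4.5455 × 7.52 ≈ 34.1822 billion.
After: m₂ = 1 / (0.098) ≈ 10.2041, MB₂ = 7.52 + 1.535 = 9.055, so M₂ = 10.2041 × 9.055 ≈ 92.3981 billion.
ΔM = M₂ − M₁ = 92.3981 − 34.1822 = 58.2159 billion.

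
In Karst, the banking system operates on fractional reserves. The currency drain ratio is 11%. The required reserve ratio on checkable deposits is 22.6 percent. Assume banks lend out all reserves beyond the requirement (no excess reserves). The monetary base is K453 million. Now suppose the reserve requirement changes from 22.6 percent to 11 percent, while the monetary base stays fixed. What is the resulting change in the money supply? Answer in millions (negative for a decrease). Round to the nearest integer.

K789 million

Initially m₁ = (1 + 0.11) / (0.226 + 0.11) ≈ 3.3036, so M₁ = 3.3036 × 453 = 1496.5308 million.
After the change m₂ = (1 + 0.11) / (0.11 + 0.11) ≈ 5.0455, so M₂ = 5.0455 × 453 = 2285.6115 million.
ΔM = M₂ − M₁ = 2285.6115 − 1496.5308 = 789.0807 million.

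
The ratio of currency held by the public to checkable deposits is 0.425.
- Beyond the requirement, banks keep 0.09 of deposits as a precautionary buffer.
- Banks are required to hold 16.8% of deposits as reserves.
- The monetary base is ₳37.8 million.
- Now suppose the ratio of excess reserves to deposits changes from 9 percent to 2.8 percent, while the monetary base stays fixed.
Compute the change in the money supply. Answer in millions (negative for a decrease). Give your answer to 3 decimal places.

₳7.874 million

Initially m₁ = (1 + 0.425) / (0.168 + 0.09 + 0.425) ≈ 2.086384, so M₁ = 2.086384 × 37.8 ≈ 78.8653 million.
After the change m₂ = (1 + 0.425) / (0.168 + 0.028 + 0.425) ≈ 2.294686, so M₂ = 2.294686 × 37.8 ≈ 86.7391 million.
ΔM = M₂ − M₁ = 86.7391 − 78.8653 = 7.8738 million.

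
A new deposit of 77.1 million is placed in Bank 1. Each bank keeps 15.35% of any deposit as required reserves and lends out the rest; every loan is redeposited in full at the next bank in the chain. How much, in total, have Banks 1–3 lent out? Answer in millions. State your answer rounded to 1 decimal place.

Bank i lends (1 − rr)^i of the original deposit: Bank 1 lends 77.1·0.8465 ≈ 65.2651, Bank 2 lends 77.1·0.8465² ≈ 55.2469, and so on.
Summing a geometric series: total = 77.1·[0.8465·(1 − 0.8465^3) / (1 − 0.8465)] ≈ 167.2786 million.

167.3 million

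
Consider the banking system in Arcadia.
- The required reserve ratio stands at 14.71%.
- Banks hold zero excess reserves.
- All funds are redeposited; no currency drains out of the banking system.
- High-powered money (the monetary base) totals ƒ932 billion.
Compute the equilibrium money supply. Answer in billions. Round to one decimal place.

With no currency drain or excess reserves, the money multiplier is m = 1/rr = 1/0.1471 ≈ 6.79810.
Money supply M = m × MB = 6.79810 × 932 = 6335.8292 billion.

ƒ6335.8 billion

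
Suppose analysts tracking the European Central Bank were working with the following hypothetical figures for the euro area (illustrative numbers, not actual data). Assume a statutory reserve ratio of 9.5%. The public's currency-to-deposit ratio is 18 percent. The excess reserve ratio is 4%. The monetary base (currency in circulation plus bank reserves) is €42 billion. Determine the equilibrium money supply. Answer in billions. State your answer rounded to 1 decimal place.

€157.3 billion

The money multiplier is m = (1 + c) / (rr + e + c) = (1 + 0.18) / (0.095 + 0.04 + 0.18) ≈ 3.7460.
So M = m × MB = 3.7460 × 42 = 157.332 billion.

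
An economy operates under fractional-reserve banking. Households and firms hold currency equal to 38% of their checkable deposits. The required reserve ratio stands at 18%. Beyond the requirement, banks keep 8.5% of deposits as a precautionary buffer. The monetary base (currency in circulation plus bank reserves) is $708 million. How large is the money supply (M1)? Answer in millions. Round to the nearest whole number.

The money multiplier is m = (1 + c) / (rr + e + c) = (1 + 0.38) / (0.18 + 0.085 + 0.38) ≈ 2.1395.
So M = m × MB = 2.1395 × 708 = 1514.766 million.

$1515 million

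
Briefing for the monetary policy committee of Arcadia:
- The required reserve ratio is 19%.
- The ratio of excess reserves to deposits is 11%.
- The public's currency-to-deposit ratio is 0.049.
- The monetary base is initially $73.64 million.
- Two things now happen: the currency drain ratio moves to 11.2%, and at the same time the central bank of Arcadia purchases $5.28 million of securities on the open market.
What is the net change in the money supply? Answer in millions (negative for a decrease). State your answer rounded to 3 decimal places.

-8.335 million

Before: m₁ = (1 + 0.049) / (0.19 + 0.11 + 0.049) ≈ 3.005731, MB₁ = 73.64, so M₁ = 3.005731 × 73.64 ≈ 221.342 million.
After: m₂ = (1 + 0.112) / (0.19 + 0.11 + 0.112) ≈ 2.699029, MB₂ = 73.64 + 5.28 = 78.92, so M₂ = 2.699029 × 78.92 ≈ 213.0074 million.
ΔM = M₂ − M₁ = 213.0074 − 221.342 = -8.3346 million.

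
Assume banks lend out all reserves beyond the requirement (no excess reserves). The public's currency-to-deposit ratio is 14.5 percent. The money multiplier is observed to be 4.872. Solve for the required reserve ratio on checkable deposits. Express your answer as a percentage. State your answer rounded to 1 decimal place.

Using m = 4.872. Since m = (1 + c)/(c + rr + e), the denominator satisfies c + rr + e = (1 + c)/m = (1 + 0.145) / 4.872 ≈ 0.235016.
With c = 0.145 and e = 0, the required reserve ratio on checkable deposits is 0.235016 − 0.145 − 0 = 0.090016.

9.0%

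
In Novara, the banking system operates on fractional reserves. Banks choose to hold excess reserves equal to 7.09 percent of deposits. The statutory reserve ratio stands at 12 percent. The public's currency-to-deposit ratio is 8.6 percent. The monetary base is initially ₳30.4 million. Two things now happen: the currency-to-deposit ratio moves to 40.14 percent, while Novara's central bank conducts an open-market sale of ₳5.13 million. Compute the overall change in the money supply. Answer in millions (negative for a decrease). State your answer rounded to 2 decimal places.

-59.44 million

Before: m₁ = (1 + 0.086) / (0.12 + 0.0709 + 0.086) ≈ 3.92199, MB₁ = 30.4, so M₁ = 3.92199 × 30.4 ≈ 119.2285 million.
After: m₂ = (1 + 0.4014) / (0.12 + 0.0709 + 0.4014) ≈ 2.36603, MB₂ = 30.4 − 5.13 = 25.27, so M₂ = 2.36603 × 25.27 ≈ 59.7896 million.
ΔM = M₂ − M₁ = 59.7896 − 119.2285 = -59.4389 million.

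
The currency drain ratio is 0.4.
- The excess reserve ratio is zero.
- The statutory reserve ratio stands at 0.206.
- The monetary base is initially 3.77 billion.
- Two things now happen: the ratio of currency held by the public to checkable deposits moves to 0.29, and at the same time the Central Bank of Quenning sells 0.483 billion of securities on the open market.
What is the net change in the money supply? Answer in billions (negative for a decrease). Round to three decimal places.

-0.161 billion

Before: m₁ = (1 + 0.4) / (0.206 + 0.4) ≈ 2.31023, MB₁ = 3.77, so M₁ = 2.31023 × 3.77 ≈ 8.7096 billion.
After: m₂ = (1 + 0.29) / (0.206 + 0.29) ≈ 2.60081, MB₂ = 3.77 − 0.483 = 3.287, so M₂ = 2.60081 × 3.287 ≈ 8.5489 billion.
ΔM = M₂ − M₁ = 8.5489 − 8.7096 = -0.1607 billion.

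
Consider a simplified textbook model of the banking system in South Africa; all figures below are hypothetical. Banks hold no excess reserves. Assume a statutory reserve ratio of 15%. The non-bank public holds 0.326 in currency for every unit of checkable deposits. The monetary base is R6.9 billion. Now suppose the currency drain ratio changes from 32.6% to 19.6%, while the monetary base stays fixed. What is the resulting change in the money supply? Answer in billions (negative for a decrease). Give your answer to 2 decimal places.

R4.63 billion

Initially m₁ = (1 + 0.326) / (0.15 + 0.326) ≈ 2.7857, so M₁ = 2.7857 × 6.9 ≈ 19.2213 billion.
After the change m₂ = (1 + 0.196) / (0.15 + 0.196) ≈ 3.4566, so M₂ = 3.4566 × 6.9 ≈ 23.8505 billion.
ΔM = M₂ − M₁ = 23.8505 − 19.2213 = 4.6292 billion.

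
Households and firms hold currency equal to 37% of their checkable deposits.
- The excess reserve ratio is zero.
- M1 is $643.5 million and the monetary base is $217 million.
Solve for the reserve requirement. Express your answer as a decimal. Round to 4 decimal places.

Using m = M/MB = 643.5/217 ≈ 2.965438. Since m = (1 + c)/(c + rr + e), the denominator satisfies c + rr + e = (1 + c)/m = (1 + 0.37) / 2.965438 ≈ 0.461989.
With c = 0.37 and e = 0, the reserve requirement is 0.461989 − 0.37 − 0 = 0.091989.

0.0920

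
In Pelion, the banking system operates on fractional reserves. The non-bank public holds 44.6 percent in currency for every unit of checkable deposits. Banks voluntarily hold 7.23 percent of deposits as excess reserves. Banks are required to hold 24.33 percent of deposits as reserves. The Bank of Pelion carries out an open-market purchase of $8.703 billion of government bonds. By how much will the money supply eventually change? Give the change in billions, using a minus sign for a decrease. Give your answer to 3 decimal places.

The money multiplier is m = (1 + c) / (rr + e + c) = (1 + 0.446) / (0.2433 + 0.0723 + 0.446) ≈ 1.89863.
The purchase adds 8.703 billion of base, so ΔM = m × ΔMB = 1.89863 × (+8.703) ≈ 16.5238 billion.

$16.524 billion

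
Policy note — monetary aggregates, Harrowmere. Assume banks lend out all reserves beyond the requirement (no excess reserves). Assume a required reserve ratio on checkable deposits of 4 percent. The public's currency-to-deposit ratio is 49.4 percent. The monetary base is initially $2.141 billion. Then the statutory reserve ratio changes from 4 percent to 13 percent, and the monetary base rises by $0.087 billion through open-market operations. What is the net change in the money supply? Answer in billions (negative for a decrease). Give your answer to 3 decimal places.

-0.656 billion

Before: m₁ = (1 + 0.494) / (0.04 + 0.494) ≈ 2.79775, MB₁ = 2.141, so M₁ = 2.79775 × 2.141 ≈ 5.99 billion.
After: m₂ = (1 + 0.494) / (0.13 + 0.494) ≈ 2.39423, MB₂ = 2.141 + 0.087 = 2.228, so M₂ = 2.39423 × 2.228 ≈ 5.3343 billion.
ΔM = M₂ − M₁ = 5.3343 − 5.99 = -0.6557 billion.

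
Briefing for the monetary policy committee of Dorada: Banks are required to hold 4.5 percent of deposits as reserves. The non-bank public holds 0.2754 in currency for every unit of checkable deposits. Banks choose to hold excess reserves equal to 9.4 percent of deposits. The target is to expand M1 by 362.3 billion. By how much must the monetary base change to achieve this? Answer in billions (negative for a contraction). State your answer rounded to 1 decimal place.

117.7 billion

The money multiplier is m = (1 + c) / (rr + e + c) = (1 + 0.2754) / (0.045 + 0.094 + 0.2754) ≈ 3.07770.
ΔMB = ΔM / m = (+362.3) / 3.07770 ≈ 117.7178 billion.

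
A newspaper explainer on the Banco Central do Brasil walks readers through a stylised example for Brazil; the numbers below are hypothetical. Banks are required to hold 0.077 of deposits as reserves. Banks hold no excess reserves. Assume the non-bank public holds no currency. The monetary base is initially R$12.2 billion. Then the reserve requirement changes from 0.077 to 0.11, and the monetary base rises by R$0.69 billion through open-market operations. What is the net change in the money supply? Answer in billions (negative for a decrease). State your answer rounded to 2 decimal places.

Before: m₁ = 1 / (0.077) ≈ 12.98701, MB₁ = 12.2, so M₁ = 12.98701 × 12.2 ≈ 158.4415 billion.
After: m₂ = 1 / (0.11) ≈ 9.09091, MB₂ = 12.2 + 0.69 = 12.89, so M₂ = 9.09091 × 12.89 ≈ 117.1818 billion.
ΔM = M₂ − M₁ = 117.1818 − 158.4415 = -41.2597 billion.

-41.26 billion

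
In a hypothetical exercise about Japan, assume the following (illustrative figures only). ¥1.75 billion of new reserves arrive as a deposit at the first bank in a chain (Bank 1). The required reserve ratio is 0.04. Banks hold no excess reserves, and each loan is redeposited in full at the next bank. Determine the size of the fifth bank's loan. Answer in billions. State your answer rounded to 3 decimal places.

Each bank lends a fraction (1 − rr) = 0.9600 of the deposit it receives, so Bank 5 receives 1.75·0.9600^4 and lends 1.75·0.9600^5 ≈ 1.4269 billion.

¥1.427 billion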